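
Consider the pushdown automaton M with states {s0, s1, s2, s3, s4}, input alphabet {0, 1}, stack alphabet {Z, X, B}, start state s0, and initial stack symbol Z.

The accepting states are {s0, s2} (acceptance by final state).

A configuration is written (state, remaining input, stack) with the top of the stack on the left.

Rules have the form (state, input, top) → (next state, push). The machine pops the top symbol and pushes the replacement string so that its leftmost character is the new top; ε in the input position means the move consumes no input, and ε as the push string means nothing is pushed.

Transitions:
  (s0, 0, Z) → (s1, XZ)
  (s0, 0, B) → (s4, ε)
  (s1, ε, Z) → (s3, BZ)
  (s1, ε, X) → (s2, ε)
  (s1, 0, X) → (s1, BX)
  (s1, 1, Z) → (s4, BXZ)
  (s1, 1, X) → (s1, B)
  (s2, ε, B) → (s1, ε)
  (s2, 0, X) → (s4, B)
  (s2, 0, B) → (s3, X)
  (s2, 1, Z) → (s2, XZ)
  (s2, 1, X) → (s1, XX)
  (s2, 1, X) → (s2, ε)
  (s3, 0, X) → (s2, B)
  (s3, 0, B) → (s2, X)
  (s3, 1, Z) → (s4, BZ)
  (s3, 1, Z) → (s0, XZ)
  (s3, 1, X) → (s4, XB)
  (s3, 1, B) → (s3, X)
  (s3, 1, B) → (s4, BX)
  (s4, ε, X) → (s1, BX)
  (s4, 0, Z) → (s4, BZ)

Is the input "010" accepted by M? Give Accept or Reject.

No computation consumes all input and reaches a final state.

Reject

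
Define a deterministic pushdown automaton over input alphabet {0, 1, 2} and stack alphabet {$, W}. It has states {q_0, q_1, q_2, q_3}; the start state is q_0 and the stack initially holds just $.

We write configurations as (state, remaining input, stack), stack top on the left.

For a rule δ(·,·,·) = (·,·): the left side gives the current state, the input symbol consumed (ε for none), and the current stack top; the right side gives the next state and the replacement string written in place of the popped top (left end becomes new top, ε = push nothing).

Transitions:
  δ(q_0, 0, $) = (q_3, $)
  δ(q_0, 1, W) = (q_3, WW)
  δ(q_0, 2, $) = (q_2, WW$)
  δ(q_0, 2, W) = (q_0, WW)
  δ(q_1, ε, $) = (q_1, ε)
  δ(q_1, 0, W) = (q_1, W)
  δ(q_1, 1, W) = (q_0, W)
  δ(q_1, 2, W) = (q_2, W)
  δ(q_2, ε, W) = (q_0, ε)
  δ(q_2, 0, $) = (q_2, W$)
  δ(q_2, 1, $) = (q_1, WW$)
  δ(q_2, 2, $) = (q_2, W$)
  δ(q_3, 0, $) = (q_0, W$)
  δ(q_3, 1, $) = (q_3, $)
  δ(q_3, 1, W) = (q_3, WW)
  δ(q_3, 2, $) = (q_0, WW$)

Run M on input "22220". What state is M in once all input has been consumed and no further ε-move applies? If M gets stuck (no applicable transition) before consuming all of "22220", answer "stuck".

stuck

(q_0, 22220, $) ⊢ (q_2, 2220, WW$) ⊢ (q_0, 2220, W$) ⊢ (q_0, 220, WW$) ⊢ (q_0, 20, WWW$) ⊢ (q_0, 0, WWWW$)
No transition for (q_0, 0, top W); M blocks with input 0 remaining.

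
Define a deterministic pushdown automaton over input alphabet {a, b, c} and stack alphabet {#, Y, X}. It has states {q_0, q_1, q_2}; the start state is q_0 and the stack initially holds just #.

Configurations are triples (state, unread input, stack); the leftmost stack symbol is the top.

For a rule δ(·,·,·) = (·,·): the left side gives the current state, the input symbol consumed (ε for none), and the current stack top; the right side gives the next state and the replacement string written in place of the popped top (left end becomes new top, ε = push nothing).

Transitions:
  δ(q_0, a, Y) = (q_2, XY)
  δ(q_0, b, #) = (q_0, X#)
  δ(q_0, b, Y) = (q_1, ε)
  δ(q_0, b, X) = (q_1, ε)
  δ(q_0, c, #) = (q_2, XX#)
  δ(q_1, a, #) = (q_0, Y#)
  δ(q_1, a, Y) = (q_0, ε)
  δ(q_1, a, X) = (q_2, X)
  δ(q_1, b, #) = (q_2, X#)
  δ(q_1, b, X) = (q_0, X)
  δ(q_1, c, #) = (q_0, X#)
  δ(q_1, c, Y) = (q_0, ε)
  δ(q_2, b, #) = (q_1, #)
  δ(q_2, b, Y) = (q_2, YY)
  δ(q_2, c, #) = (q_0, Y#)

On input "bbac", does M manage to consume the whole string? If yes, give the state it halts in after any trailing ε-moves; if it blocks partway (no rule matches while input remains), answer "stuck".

stuck

(q_0, bbac, #)
  read b, top #: go to q_0, push X# → (q_0, bac, X#)
  read b, top X: go to q_1, push ε → (q_1, ac, #)
  read a, top #: go to q_0, push Y# → (q_0, c, Y#)
No transition for (q_0, c, top Y); M blocks with input c remaining.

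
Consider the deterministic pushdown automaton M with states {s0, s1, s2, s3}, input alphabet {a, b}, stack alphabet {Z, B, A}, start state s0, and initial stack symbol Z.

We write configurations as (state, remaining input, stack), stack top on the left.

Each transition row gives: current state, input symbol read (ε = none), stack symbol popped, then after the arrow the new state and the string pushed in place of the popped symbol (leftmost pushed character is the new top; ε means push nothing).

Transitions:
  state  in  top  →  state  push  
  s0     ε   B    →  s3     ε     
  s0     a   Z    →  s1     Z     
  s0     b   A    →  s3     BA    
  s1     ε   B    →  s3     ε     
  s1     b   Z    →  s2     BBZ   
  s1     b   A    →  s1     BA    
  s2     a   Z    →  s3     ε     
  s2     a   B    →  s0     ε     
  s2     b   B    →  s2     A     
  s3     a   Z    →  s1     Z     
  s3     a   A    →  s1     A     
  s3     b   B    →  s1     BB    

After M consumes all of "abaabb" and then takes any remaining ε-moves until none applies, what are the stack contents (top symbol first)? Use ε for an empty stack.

(s0, abaabb, Z)
  read a, top Z: go to s1, push Z → (s1, baabb, Z)
  read b, top Z: go to s2, push BBZ → (s2, aabb, BBZ)
  read a, top B: go to s0, push ε → (s0, abb, BZ)
  ε-move, top B: go to s3, push ε → (s3, abb, Z)
  read a, top Z: go to s1, push Z → (s1, bb, Z)
  read b, top Z: go to s2, push BBZ → (s2, b, BBZ)
  read b, top B: go to s2, push A → (s2, ε, ABZ)
All input consumed in state s2 with stack ABZ.

ABZ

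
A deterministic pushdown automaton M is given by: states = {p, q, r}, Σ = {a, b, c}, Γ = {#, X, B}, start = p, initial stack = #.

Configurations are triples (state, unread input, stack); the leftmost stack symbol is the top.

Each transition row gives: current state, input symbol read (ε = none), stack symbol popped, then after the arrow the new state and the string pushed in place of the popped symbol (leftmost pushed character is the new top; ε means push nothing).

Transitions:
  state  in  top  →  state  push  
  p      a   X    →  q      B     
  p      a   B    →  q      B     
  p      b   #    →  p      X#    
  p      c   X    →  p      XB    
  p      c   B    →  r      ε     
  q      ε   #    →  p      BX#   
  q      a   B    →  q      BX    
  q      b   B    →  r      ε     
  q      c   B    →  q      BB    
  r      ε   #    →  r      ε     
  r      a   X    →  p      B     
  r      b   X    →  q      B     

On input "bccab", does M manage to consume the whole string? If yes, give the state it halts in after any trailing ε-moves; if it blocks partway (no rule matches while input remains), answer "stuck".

(p, bccab, #)
  read b, top #: go to p, push X# → (p, ccab, X#)
  read c, top X: go to p, push XB → (p, cab, XB#)
  read c, top X: go to p, push XB → (p, ab, XBB#)
  read a, top X: go to q, push B → (q, b, BBB#)
  read b, top B: go to r, push ε → (r, ε, BB#)
All input consumed; M is in state r.

r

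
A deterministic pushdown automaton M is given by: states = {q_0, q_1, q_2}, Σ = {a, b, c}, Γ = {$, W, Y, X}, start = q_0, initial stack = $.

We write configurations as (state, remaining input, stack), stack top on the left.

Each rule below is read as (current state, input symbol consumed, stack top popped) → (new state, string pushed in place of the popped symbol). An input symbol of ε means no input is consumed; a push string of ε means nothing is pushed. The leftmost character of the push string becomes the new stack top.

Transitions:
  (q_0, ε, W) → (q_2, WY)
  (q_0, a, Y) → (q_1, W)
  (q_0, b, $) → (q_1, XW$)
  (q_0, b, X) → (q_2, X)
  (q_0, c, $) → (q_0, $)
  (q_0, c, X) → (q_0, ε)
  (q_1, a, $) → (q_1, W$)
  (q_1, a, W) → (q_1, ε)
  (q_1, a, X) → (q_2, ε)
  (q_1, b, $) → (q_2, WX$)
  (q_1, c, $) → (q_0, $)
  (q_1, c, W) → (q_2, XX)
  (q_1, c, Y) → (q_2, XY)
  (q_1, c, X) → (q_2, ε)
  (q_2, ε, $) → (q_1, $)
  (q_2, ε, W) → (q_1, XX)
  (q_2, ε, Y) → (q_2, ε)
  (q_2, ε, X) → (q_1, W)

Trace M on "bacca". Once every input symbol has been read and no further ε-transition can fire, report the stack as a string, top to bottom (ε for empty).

(q_0, bacca, $) ⊢ (q_1, acca, XW$) ⊢ (q_2, cca, W$) ⊢ (q_1, cca, XX$) ⊢ (q_2, ca, X$) ⊢ (q_1, ca, W$) ⊢ (q_2, a, XX$) ⊢ (q_1, a, WX$) ⊢ (q_1, ε, X$)
All input consumed in state q_1 with stack X$.

X$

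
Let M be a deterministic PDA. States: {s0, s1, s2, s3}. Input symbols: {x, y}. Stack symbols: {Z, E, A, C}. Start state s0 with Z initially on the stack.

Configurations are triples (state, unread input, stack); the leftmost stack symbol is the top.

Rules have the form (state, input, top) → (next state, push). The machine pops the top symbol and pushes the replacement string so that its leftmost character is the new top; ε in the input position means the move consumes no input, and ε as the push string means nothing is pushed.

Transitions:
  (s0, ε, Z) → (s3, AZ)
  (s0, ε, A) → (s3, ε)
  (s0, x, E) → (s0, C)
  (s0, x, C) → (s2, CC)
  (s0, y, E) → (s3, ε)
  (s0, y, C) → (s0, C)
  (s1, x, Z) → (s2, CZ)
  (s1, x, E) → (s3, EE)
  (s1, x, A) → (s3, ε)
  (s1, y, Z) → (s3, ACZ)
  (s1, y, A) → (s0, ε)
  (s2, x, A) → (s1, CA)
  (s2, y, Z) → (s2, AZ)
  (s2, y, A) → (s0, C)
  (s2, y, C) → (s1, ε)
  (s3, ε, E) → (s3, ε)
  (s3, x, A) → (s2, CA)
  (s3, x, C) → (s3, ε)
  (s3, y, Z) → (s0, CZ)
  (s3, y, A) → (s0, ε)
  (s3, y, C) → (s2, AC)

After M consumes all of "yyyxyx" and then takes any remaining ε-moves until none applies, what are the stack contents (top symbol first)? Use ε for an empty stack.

Z

(s0, yyyxyx, Z) ⊢ (s3, yyyxyx, AZ) ⊢ (s0, yyxyx, Z) ⊢ (s3, yyxyx, AZ) ⊢ (s0, yxyx, Z) ⊢ (s3, yxyx, AZ) ⊢ (s0, xyx, Z) ⊢ (s3, xyx, AZ) ⊢ (s2, yx, CAZ) ⊢ (s1, x, AZ) ⊢ (s3, ε, Z)
All input consumed in state s3 with stack Z.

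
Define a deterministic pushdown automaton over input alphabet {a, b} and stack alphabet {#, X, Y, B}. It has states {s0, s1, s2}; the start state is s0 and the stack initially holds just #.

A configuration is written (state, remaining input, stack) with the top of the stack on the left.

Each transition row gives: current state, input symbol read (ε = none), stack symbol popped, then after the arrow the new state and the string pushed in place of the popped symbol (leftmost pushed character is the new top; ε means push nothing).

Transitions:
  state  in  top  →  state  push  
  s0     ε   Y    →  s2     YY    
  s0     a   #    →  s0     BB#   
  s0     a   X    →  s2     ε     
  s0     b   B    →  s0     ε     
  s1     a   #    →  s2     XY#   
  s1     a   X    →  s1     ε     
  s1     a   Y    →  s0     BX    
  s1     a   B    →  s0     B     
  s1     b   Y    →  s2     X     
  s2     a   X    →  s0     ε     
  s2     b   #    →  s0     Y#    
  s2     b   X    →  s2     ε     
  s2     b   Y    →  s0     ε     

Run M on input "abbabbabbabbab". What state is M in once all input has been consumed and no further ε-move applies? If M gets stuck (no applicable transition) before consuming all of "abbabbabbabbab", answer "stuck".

(s0, abbabbabbabbab, #)
  read a, top #: go to s0, push BB# → (s0, bbabbabbabbab, BB#)
  read b, top B: go to s0, push ε → (s0, babbabbabbab, B#)
  read b, top B: go to s0, push ε → (s0, abbabbabbab, #)
  read a, top #: go to s0, push BB# → (s0, bbabbabbab, BB#)
  read b, top B: go to s0, push ε → (s0, babbabbab, B#)
  read b, top B: go to s0, push ε → (s0, abbabbab, #)
  read a, top #: go to s0, push BB# → (s0, bbabbab, BB#)
  read b, top B: go to s0, push ε → (s0, babbab, B#)
  read b, top B: go to s0, push ε → (s0, abbab, #)
  read a, top #: go to s0, push BB# → (s0, bbab, BB#)
  read b, top B: go to s0, push ε → (s0, bab, B#)
  read b, top B: go to s0, push ε → (s0, ab, #)
  read a, top #: go to s0, push BB# → (s0, b, BB#)
  read b, top B: go to s0, push ε → (s0, ε, B#)
All input consumed; M is in state s0.

s0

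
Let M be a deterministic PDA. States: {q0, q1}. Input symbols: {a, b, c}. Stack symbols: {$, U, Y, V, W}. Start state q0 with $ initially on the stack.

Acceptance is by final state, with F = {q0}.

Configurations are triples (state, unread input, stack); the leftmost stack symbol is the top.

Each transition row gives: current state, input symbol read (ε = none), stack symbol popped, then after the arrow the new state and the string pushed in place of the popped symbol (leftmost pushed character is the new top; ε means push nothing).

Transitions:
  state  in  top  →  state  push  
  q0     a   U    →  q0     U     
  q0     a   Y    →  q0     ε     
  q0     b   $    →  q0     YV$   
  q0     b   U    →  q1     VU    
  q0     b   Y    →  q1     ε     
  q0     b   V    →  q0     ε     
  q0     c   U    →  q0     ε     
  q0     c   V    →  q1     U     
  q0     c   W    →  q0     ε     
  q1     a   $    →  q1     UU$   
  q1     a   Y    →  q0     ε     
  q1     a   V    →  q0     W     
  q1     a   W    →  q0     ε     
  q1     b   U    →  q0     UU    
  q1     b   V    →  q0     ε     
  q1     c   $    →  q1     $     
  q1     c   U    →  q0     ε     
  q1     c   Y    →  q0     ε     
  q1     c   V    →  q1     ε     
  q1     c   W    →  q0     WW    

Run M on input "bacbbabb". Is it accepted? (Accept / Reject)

(q0, bacbbabb, $)
  read b, top $: go to q0, push YV$ → (q0, acbbabb, YV$)
  read a, top Y: go to q0, push ε → (q0, cbbabb, V$)
  read c, top V: go to q1, push U → (q1, bbabb, U$)
  read b, top U: go to q0, push UU → (q0, babb, UU$)
  read b, top U: go to q1, push VU → (q1, abb, VUU$)
  read a, top V: go to q0, push W → (q0, bb, WUU$)
No transition applies at (q0, bb, WUU$); input not fully consumed.

Reject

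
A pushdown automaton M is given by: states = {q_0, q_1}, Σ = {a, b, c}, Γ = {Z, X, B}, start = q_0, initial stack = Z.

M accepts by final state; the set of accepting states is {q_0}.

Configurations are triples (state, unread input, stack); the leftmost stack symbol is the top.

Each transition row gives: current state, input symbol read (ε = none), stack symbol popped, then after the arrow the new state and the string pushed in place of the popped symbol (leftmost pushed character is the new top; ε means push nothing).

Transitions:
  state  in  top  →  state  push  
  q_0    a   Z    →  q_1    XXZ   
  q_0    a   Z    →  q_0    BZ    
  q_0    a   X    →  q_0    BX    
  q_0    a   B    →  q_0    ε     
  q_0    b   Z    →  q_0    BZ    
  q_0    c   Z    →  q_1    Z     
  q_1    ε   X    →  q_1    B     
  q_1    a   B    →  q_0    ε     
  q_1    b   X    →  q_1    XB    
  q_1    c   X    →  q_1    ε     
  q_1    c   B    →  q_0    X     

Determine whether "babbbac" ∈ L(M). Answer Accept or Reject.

Reject

No computation consumes all input and reaches a final state.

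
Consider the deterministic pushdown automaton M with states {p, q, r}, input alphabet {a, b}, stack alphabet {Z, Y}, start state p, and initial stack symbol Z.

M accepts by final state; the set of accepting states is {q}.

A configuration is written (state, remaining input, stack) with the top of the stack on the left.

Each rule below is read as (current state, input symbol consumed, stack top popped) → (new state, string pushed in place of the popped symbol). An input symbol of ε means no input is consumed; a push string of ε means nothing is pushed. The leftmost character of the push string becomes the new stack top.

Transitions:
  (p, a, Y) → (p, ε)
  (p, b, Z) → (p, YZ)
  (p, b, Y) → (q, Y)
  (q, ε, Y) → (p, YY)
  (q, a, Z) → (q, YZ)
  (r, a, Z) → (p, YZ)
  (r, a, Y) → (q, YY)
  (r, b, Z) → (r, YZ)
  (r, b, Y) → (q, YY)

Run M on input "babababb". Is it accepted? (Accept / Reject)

(p, babababb, Z)
  read b, top Z: go to p, push YZ → (p, abababb, YZ)
  read a, top Y: go to p, push ε → (p, bababb, Z)
  read b, top Z: go to p, push YZ → (p, ababb, YZ)
  read a, top Y: go to p, push ε → (p, babb, Z)
  read b, top Z: go to p, push YZ → (p, abb, YZ)
  read a, top Y: go to p, push ε → (p, bb, Z)
  read b, top Z: go to p, push YZ → (p, b, YZ)
  read b, top Y: go to q, push Y → (q, ε, YZ)
All input consumed; state q ∈ F.

Accept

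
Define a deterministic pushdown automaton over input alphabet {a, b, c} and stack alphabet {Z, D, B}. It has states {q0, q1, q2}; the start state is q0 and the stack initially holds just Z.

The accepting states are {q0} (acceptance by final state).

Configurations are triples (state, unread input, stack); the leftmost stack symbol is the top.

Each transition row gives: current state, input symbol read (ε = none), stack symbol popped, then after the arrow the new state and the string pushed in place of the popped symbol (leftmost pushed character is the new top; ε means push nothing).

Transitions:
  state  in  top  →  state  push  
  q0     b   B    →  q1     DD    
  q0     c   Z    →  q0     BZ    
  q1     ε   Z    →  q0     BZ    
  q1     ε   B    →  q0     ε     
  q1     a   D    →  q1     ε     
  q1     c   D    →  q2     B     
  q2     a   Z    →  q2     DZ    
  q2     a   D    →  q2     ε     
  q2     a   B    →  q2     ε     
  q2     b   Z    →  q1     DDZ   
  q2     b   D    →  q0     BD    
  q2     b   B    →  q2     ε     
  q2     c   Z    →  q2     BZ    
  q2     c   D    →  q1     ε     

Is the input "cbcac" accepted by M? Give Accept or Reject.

Accept

(q0, cbcac, Z)
  read c, top Z: go to q0, push BZ → (q0, bcac, BZ)
  read b, top B: go to q1, push DD → (q1, cac, DDZ)
  read c, top D: go to q2, push B → (q2, ac, BDZ)
  read a, top B: go to q2, push ε → (q2, c, DZ)
  read c, top D: go to q1, push ε → (q1, ε, Z)
  ε-move, top Z: go to q0, push BZ → (q0, ε, BZ)
All input consumed; state q0 ∈ F.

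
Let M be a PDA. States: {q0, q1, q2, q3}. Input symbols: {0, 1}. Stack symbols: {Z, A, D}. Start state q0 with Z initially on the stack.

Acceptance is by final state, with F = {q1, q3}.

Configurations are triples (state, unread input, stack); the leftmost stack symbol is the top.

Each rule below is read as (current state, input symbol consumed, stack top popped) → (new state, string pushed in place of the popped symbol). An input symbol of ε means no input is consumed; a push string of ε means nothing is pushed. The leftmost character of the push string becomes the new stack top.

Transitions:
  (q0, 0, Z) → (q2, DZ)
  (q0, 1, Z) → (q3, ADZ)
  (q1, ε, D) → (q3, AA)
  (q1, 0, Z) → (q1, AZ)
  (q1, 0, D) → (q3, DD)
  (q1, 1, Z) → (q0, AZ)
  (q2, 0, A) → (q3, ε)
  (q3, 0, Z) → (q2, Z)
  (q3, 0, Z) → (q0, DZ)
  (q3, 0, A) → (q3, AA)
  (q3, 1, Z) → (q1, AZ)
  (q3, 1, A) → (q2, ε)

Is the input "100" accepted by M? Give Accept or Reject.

Accept

One accepting computation: (q0, 100, Z) ⊢ (q3, 00, ADZ) ⊢ (q3, 0, AADZ) ⊢ (q3, ε, AAADZ)
All input consumed and state q3 ∈ F.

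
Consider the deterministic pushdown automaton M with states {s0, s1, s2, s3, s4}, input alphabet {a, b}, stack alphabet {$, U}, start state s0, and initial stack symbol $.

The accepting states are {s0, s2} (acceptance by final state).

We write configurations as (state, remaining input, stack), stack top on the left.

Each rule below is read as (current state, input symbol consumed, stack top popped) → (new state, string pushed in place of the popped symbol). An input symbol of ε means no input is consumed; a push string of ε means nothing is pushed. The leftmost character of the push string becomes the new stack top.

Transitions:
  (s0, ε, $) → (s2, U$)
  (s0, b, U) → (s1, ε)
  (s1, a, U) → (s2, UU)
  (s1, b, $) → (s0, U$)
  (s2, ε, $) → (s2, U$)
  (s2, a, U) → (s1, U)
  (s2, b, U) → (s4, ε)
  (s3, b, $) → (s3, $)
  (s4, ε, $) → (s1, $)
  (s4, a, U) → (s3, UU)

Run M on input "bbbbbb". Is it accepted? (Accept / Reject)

Accept

(s0, bbbbbb, $)
  ε-move, top $: go to s2, push U$ → (s2, bbbbbb, U$)
  read b, top U: go to s4, push ε → (s4, bbbbb, $)
  ε-move, top $: go to s1, push $ → (s1, bbbbb, $)
  read b, top $: go to s0, push U$ → (s0, bbbb, U$)
  read b, top U: go to s1, push ε → (s1, bbb, $)
  read b, top $: go to s0, push U$ → (s0, bb, U$)
  read b, top U: go to s1, push ε → (s1, b, $)
  read b, top $: go to s0, push U$ → (s0, ε, U$)
All input consumed; state s0 ∈ F.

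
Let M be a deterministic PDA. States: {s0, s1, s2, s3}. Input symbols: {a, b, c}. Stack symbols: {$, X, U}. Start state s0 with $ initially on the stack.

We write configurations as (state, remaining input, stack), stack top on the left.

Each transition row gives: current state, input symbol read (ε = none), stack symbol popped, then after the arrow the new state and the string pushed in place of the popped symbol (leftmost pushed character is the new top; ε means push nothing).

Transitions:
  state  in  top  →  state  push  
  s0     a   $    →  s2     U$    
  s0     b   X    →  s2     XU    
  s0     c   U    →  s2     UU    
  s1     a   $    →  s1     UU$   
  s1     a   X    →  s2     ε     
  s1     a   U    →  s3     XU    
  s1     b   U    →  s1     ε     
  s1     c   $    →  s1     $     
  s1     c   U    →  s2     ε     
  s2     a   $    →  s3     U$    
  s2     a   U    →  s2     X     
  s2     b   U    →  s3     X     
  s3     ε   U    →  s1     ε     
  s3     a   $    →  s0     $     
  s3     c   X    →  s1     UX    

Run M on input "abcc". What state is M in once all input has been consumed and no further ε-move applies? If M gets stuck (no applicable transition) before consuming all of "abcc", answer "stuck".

(s0, abcc, $)
  read a, top $: go to s2, push U$ → (s2, bcc, U$)
  read b, top U: go to s3, push X → (s3, cc, X$)
  read c, top X: go to s1, push UX → (s1, c, UX$)
  read c, top U: go to s2, push ε → (s2, ε, X$)
All input consumed; M is in state s2.

s2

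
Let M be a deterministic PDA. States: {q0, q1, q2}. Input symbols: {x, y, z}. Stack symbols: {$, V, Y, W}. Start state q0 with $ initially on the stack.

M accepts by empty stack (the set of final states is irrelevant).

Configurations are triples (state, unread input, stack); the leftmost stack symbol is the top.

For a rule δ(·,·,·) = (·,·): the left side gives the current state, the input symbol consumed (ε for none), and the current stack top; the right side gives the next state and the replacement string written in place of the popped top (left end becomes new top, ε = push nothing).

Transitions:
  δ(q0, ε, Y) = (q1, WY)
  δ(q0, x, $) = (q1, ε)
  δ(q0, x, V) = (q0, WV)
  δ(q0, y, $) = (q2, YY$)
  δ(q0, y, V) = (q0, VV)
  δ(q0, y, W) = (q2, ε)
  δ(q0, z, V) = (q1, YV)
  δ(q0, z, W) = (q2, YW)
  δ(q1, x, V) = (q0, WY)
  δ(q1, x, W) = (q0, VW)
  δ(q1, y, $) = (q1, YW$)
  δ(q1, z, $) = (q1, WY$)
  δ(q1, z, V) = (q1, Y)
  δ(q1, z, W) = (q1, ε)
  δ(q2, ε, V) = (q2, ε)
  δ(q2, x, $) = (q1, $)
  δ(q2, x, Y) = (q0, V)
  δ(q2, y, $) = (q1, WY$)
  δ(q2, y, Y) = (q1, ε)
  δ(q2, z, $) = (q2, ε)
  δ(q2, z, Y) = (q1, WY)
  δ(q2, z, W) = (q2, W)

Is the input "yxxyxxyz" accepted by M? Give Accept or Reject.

Accept

(q0, yxxyxxyz, $)
  read y, top $: go to q2, push YY$ → (q2, xxyxxyz, YY$)
  read x, top Y: go to q0, push V → (q0, xyxxyz, VY$)
  read x, top V: go to q0, push WV → (q0, yxxyz, WVY$)
  read y, top W: go to q2, push ε → (q2, xxyz, VY$)
  ε-move, top V: go to q2, push ε → (q2, xxyz, Y$)
  read x, top Y: go to q0, push V → (q0, xyz, V$)
  read x, top V: go to q0, push WV → (q0, yz, WV$)
  read y, top W: go to q2, push ε → (q2, z, V$)
  ε-move, top V: go to q2, push ε → (q2, z, $)
  read z, top $: go to q2, push ε → (q2, ε, ε)
All input consumed and the stack is empty.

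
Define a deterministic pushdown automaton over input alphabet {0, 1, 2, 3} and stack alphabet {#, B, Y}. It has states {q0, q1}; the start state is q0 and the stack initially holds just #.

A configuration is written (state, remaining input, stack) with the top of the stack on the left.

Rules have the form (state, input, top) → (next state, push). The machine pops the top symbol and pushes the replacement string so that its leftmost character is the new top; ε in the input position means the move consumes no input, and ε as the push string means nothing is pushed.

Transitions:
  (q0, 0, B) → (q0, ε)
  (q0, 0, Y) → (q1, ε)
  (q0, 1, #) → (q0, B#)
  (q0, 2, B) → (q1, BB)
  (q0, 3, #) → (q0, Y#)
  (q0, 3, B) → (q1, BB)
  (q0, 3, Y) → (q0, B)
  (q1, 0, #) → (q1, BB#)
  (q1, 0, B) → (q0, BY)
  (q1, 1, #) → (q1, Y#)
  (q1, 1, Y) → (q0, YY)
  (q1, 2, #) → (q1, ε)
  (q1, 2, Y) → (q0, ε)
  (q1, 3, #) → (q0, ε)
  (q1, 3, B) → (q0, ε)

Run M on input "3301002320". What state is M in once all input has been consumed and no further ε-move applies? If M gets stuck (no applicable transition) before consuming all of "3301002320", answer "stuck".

(q0, 3301002320, #) ⊢ (q0, 301002320, Y#) ⊢ (q0, 01002320, B#) ⊢ (q0, 1002320, #) ⊢ (q0, 002320, B#) ⊢ (q0, 02320, #)
No transition for (q0, 0, top #); M blocks with input 02320 remaining.

stuck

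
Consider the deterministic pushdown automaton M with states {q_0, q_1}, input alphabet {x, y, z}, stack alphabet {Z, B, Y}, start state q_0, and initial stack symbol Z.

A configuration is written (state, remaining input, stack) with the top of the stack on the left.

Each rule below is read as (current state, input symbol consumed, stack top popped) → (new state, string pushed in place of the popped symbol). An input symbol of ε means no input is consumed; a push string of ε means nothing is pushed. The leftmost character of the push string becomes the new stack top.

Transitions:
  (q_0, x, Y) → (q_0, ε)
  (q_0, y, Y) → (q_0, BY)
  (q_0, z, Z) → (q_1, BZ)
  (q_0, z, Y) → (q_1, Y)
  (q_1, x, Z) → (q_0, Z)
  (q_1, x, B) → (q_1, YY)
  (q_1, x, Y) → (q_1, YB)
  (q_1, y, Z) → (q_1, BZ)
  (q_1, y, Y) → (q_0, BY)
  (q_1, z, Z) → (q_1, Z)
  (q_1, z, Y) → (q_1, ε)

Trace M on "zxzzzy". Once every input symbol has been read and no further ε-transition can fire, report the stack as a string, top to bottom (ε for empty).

BZ

(q_0, zxzzzy, Z)
  read z, top Z: go to q_1, push BZ → (q_1, xzzzy, BZ)
  read x, top B: go to q_1, push YY → (q_1, zzzy, YYZ)
  read z, top Y: go to q_1, push ε → (q_1, zzy, YZ)
  read z, top Y: go to q_1, push ε → (q_1, zy, Z)
  read z, top Z: go to q_1, push Z → (q_1, y, Z)
  read y, top Z: go to q_1, push BZ → (q_1, ε, BZ)
All input consumed in state q_1 with stack BZ.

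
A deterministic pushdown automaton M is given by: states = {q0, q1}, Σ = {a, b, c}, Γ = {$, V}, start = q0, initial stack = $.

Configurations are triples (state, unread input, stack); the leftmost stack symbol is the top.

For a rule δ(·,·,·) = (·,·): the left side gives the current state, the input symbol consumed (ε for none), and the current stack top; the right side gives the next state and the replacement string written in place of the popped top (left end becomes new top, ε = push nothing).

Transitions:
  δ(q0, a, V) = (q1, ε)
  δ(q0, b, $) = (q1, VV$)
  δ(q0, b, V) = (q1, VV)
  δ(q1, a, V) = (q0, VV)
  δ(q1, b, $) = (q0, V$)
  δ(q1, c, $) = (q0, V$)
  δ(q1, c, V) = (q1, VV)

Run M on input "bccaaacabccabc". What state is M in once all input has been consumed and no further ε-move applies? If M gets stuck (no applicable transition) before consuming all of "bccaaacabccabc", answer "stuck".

(q0, bccaaacabccabc, $) ⊢ (q1, ccaaacabccabc, VV$) ⊢ (q1, caaacabccabc, VVV$) ⊢ (q1, aaacabccabc, VVVV$) ⊢ (q0, aacabccabc, VVVVV$) ⊢ (q1, acabccabc, VVVV$) ⊢ (q0, cabccabc, VVVVV$)
No transition for (q0, c, top V); M blocks with input cabccabc remaining.

stuck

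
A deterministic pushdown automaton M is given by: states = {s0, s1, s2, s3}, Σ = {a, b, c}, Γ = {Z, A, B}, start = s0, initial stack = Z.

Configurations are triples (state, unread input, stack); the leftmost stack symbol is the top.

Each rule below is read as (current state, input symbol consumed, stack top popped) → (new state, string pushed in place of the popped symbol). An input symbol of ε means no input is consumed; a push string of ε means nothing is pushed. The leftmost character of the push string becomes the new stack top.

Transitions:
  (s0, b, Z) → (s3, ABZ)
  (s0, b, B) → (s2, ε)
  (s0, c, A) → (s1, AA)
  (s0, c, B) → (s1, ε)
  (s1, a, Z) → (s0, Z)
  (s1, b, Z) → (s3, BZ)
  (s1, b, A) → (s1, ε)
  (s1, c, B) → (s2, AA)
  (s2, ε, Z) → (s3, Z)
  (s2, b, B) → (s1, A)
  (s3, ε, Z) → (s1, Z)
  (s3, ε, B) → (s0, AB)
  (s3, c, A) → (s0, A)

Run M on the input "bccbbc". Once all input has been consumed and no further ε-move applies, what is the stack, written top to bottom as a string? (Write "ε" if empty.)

AAZ

(s0, bccbbc, Z)
  read b, top Z: go to s3, push ABZ → (s3, ccbbc, ABZ)
  read c, top A: go to s0, push A → (s0, cbbc, ABZ)
  read c, top A: go to s1, push AA → (s1, bbc, AABZ)
  read b, top A: go to s1, push ε → (s1, bc, ABZ)
  read b, top A: go to s1, push ε → (s1, c, BZ)
  read c, top B: go to s2, push AA → (s2, ε, AAZ)
All input consumed in state s2 with stack AAZ.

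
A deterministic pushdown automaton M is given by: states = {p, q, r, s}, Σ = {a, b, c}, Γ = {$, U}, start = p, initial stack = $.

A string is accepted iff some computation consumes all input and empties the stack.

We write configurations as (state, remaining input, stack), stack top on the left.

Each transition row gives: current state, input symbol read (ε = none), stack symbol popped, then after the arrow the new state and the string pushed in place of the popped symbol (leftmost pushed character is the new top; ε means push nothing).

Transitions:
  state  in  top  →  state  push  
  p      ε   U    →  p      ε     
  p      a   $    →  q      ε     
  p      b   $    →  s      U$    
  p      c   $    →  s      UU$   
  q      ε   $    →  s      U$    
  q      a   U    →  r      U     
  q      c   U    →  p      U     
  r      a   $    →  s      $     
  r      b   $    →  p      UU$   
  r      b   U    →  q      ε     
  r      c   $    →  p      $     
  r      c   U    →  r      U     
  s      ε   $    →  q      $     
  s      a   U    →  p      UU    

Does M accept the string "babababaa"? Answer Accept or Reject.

Accept

(p, babababaa, $) ⊢ (s, abababaa, U$) ⊢ (p, bababaa, UU$) ⊢ (p, bababaa, U$) ⊢ (p, bababaa, $) ⊢ (s, ababaa, U$) ⊢ (p, babaa, UU$) ⊢ (p, babaa, U$) ⊢ (p, babaa, $) ⊢ (s, abaa, U$) ⊢ (p, baa, UU$) ⊢ (p, baa, U$) ⊢ (p, baa, $) ⊢ (s, aa, U$) ⊢ (p, a, UU$) ⊢ (p, a, U$) ⊢ (p, a, $) ⊢ (q, ε, ε)
All input consumed and the stack is empty.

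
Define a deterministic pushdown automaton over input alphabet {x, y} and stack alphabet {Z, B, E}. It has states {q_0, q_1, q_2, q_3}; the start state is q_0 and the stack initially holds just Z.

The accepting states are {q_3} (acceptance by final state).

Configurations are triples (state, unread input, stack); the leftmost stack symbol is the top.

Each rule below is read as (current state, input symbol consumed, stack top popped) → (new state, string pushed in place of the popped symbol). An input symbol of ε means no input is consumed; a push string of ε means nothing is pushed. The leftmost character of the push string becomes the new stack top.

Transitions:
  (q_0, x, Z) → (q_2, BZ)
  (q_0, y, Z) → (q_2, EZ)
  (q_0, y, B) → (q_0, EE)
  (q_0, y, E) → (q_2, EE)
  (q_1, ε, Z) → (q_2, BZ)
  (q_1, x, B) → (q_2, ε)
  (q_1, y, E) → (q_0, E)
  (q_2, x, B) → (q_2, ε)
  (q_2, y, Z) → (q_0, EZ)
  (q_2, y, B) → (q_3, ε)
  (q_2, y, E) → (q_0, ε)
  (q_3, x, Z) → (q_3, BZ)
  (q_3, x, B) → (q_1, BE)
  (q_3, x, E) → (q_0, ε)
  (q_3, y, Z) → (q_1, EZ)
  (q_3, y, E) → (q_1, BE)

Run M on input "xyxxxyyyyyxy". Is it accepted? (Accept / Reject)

Accept

(q_0, xyxxxyyyyyxy, Z)
  read x, top Z: go to q_2, push BZ → (q_2, yxxxyyyyyxy, BZ)
  read y, top B: go to q_3, push ε → (q_3, xxxyyyyyxy, Z)
  read x, top Z: go to q_3, push BZ → (q_3, xxyyyyyxy, BZ)
  read x, top B: go to q_1, push BE → (q_1, xyyyyyxy, BEZ)
  read x, top B: go to q_2, push ε → (q_2, yyyyyxy, EZ)
  read y, top E: go to q_0, push ε → (q_0, yyyyxy, Z)
  read y, top Z: go to q_2, push EZ → (q_2, yyyxy, EZ)
  read y, top E: go to q_0, push ε → (q_0, yyxy, Z)
  read y, top Z: go to q_2, push EZ → (q_2, yxy, EZ)
  read y, top E: go to q_0, push ε → (q_0, xy, Z)
  read x, top Z: go to q_2, push BZ → (q_2, y, BZ)
  read y, top B: go to q_3, push ε → (q_3, ε, Z)
All input consumed; state q_3 ∈ F.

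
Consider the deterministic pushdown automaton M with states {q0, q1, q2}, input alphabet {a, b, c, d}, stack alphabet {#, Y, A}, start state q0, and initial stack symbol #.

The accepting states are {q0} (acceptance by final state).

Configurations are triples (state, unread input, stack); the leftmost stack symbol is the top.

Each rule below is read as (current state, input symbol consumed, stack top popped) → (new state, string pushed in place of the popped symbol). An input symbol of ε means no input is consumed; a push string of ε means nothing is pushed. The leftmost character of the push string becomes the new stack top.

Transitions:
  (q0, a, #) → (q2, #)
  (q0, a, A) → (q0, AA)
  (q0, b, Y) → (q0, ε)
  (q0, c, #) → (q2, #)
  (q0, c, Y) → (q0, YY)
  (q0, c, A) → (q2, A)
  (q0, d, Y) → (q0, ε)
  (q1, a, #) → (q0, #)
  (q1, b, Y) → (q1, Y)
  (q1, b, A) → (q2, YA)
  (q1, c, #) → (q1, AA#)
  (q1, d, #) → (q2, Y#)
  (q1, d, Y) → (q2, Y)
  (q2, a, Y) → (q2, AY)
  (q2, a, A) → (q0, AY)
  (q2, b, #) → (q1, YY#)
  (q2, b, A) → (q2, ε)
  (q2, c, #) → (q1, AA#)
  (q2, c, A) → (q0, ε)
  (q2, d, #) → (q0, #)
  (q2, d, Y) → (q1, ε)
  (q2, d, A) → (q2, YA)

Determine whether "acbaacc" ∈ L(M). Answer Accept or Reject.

(q0, acbaacc, #)
  read a, top #: go to q2, push # → (q2, cbaacc, #)
  read c, top #: go to q1, push AA# → (q1, baacc, AA#)
  read b, top A: go to q2, push YA → (q2, aacc, YAA#)
  read a, top Y: go to q2, push AY → (q2, acc, AYAA#)
  read a, top A: go to q0, push AY → (q0, cc, AYYAA#)
  read c, top A: go to q2, push A → (q2, c, AYYAA#)
  read c, top A: go to q0, push ε → (q0, ε, YYAA#)
All input consumed; state q0 ∈ F.

Accept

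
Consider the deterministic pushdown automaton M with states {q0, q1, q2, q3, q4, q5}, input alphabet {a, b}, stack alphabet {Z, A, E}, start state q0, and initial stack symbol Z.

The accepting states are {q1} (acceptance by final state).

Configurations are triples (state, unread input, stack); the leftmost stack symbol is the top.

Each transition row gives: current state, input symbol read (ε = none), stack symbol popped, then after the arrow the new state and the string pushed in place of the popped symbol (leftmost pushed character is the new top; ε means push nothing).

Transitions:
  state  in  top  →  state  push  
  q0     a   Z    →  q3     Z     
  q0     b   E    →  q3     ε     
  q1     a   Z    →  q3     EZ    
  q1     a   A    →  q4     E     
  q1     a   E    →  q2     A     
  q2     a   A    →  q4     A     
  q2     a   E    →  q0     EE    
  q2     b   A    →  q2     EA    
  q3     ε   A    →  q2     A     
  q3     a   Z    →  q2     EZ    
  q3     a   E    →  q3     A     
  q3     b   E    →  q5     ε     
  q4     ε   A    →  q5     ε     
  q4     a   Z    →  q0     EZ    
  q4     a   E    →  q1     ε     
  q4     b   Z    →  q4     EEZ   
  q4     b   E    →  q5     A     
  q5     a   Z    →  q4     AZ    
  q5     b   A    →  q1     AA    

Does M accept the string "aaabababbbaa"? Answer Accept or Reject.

(q0, aaabababbbaa, Z)
  read a, top Z: go to q3, push Z → (q3, aabababbbaa, Z)
  read a, top Z: go to q2, push EZ → (q2, abababbbaa, EZ)
  read a, top E: go to q0, push EE → (q0, bababbbaa, EEZ)
  read b, top E: go to q3, push ε → (q3, ababbbaa, EZ)
  read a, top E: go to q3, push A → (q3, babbbaa, AZ)
  ε-move, top A: go to q2, push A → (q2, babbbaa, AZ)
  read b, top A: go to q2, push EA → (q2, abbbaa, EAZ)
  read a, top E: go to q0, push EE → (q0, bbbaa, EEAZ)
  read b, top E: go to q3, push ε → (q3, bbaa, EAZ)
  read b, top E: go to q5, push ε → (q5, baa, AZ)
  read b, top A: go to q1, push AA → (q1, aa, AAZ)
  read a, top A: go to q4, push E → (q4, a, EAZ)
  read a, top E: go to q1, push ε → (q1, ε, AZ)
All input consumed; state q1 ∈ F.

Accept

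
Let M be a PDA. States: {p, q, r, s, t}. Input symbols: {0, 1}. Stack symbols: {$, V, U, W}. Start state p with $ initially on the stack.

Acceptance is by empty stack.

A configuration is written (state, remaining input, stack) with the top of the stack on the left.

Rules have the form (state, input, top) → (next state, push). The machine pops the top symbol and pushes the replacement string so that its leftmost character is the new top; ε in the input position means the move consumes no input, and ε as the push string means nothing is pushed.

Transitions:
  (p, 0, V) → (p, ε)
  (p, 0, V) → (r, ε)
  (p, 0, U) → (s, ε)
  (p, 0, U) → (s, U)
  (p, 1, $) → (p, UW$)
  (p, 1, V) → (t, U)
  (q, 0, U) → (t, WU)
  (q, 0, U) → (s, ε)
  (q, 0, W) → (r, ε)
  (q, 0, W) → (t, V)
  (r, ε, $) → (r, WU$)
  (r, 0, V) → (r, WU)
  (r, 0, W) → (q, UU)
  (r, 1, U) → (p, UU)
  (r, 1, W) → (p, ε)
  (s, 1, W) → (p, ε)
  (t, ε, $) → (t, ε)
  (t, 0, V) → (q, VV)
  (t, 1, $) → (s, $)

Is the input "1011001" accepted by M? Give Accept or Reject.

No computation consumes all input and empties the stack.

Reject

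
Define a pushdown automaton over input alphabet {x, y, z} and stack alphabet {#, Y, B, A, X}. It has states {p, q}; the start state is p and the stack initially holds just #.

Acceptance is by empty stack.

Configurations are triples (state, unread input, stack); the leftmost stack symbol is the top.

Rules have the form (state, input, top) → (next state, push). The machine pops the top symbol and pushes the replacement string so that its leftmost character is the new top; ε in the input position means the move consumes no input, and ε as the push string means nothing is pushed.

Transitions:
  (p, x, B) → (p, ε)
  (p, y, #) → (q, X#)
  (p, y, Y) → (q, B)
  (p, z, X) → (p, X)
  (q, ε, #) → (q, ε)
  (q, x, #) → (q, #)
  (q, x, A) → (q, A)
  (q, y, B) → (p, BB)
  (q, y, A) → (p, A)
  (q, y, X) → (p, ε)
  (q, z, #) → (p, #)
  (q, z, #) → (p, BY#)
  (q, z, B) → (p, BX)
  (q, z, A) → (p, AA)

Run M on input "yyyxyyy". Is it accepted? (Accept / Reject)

Reject

No computation consumes all input and empties the stack.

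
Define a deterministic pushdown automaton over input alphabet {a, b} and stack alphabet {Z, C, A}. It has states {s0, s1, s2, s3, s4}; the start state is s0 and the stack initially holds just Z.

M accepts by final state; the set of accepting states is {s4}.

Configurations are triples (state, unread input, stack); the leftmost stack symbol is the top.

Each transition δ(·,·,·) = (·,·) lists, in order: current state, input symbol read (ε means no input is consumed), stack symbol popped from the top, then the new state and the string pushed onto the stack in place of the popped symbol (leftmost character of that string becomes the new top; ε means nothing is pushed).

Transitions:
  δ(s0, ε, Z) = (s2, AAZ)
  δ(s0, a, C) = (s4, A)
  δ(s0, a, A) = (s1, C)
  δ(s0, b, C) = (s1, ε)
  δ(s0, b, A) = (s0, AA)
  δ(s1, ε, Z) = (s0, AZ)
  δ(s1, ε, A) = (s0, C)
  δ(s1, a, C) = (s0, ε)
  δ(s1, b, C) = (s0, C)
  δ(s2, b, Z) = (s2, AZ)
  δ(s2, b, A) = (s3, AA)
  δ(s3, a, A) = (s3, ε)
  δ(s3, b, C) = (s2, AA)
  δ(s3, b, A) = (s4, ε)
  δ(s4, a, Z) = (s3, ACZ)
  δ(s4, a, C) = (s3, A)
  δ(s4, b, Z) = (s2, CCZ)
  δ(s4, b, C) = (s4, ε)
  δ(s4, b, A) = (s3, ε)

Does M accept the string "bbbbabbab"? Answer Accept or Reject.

Accept

(s0, bbbbabbab, Z)
  ε-move, top Z: go to s2, push AAZ → (s2, bbbbabbab, AAZ)
  read b, top A: go to s3, push AA → (s3, bbbabbab, AAAZ)
  read b, top A: go to s4, push ε → (s4, bbabbab, AAZ)
  read b, top A: go to s3, push ε → (s3, babbab, AZ)
  read b, top A: go to s4, push ε → (s4, abbab, Z)
  read a, top Z: go to s3, push ACZ → (s3, bbab, ACZ)
  read b, top A: go to s4, push ε → (s4, bab, CZ)
  read b, top C: go to s4, push ε → (s4, ab, Z)
  read a, top Z: go to s3, push ACZ → (s3, b, ACZ)
  read b, top A: go to s4, push ε → (s4, ε, CZ)
All input consumed; state s4 ∈ F.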